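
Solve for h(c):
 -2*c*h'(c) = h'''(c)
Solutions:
 h(c) = C1 + Integral(C2*airyai(-2^(1/3)*c) + C3*airybi(-2^(1/3)*c), c)


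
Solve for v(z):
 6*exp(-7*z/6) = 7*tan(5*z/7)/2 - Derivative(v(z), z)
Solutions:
 v(z) = C1 + 49*log(tan(5*z/7)^2 + 1)/20 + 36*exp(-7*z/6)/7


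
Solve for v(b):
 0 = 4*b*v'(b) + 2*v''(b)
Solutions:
 v(b) = C1 + C2*erf(b)


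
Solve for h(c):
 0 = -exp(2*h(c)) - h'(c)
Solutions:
 h(c) = log(-sqrt(-1/(C1 - c))) - log(2)/2
 h(c) = log(-1/(C1 - c))/2 - log(2)/2


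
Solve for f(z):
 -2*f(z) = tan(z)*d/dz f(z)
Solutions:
 f(z) = C1/sin(z)^2


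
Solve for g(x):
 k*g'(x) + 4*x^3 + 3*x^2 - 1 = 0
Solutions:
 g(x) = C1 - x^4/k - x^3/k + x/k


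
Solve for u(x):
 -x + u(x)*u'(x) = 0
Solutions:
 u(x) = -sqrt(C1 + x^2)
 u(x) = sqrt(C1 + x^2)


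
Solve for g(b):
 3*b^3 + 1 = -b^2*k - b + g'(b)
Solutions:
 g(b) = C1 + 3*b^4/4 + b^3*k/3 + b^2/2 + b


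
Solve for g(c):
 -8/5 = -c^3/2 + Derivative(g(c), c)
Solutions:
 g(c) = C1 + c^4/8 - 8*c/5


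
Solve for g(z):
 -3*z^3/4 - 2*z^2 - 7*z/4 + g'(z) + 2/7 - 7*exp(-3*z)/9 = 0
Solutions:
 g(z) = C1 + 3*z^4/16 + 2*z^3/3 + 7*z^2/8 - 2*z/7 - 7*exp(-3*z)/27


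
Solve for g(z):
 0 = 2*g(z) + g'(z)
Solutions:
 g(z) = C1*exp(-2*z)


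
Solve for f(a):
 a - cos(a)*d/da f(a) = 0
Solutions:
 f(a) = C1 + Integral(a/cos(a), a)


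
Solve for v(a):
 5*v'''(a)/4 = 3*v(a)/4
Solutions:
 v(a) = C3*exp(3^(1/3)*5^(2/3)*a/5) + (C1*sin(3^(5/6)*5^(2/3)*a/10) + C2*cos(3^(5/6)*5^(2/3)*a/10))*exp(-3^(1/3)*5^(2/3)*a/10)


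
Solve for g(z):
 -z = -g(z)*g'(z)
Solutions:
 g(z) = -sqrt(C1 + z^2)
 g(z) = sqrt(C1 + z^2)


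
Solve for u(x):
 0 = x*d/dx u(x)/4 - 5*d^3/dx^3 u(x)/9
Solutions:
 u(x) = C1 + Integral(C2*airyai(3^(2/3)*50^(1/3)*x/10) + C3*airybi(3^(2/3)*50^(1/3)*x/10), x)


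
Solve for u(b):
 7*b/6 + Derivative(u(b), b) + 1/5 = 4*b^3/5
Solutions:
 u(b) = C1 + b^4/5 - 7*b^2/12 - b/5


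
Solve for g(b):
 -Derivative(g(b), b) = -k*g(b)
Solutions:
 g(b) = C1*exp(b*k)


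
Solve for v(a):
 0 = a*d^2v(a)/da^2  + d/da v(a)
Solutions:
 v(a) = C1 + C2*log(a)


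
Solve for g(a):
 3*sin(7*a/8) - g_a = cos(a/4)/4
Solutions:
 g(a) = C1 - sin(a/4) - 24*cos(7*a/8)/7


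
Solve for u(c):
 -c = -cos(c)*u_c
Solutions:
 u(c) = C1 + Integral(c/cos(c), c)


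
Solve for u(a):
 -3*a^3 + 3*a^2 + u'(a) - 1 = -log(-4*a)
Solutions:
 u(a) = C1 + 3*a^4/4 - a^3 - a*log(-a) + 2*a*(1 - log(2))


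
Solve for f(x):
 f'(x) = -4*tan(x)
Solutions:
 f(x) = C1 + 4*log(cos(x))


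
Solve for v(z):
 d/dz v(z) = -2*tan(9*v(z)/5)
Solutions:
 v(z) = -5*asin(C1*exp(-18*z/5))/9 + 5*pi/9
 v(z) = 5*asin(C1*exp(-18*z/5))/9


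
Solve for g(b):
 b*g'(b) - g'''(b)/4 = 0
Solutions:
 g(b) = C1 + Integral(C2*airyai(2^(2/3)*b) + C3*airybi(2^(2/3)*b), b)


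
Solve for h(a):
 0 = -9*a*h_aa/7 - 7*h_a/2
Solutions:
 h(a) = C1 + C2/a^(31/18)


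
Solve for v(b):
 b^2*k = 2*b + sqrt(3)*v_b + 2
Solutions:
 v(b) = C1 + sqrt(3)*b^3*k/9 - sqrt(3)*b^2/3 - 2*sqrt(3)*b/3


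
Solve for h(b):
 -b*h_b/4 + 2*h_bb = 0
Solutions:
 h(b) = C1 + C2*erfi(b/4)


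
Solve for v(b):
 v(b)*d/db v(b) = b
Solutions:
 v(b) = -sqrt(C1 + b^2)
 v(b) = sqrt(C1 + b^2)


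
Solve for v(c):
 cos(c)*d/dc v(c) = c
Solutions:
 v(c) = C1 + Integral(c/cos(c), c)


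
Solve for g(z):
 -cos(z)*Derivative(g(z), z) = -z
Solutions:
 g(z) = C1 + Integral(z/cos(z), z)


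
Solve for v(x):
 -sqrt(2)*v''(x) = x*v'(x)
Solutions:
 v(x) = C1 + C2*erf(2^(1/4)*x/2)


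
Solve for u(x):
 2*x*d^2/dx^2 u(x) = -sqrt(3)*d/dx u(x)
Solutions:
 u(x) = C1 + C2*x^(1 - sqrt(3)/2)


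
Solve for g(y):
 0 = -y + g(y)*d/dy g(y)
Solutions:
 g(y) = -sqrt(C1 + y^2)
 g(y) = sqrt(C1 + y^2)


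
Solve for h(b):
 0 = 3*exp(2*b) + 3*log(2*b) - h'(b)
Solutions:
 h(b) = C1 + 3*b*log(b) + 3*b*(-1 + log(2)) + 3*exp(2*b)/2


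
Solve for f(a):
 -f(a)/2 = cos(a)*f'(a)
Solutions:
 f(a) = C1*(sin(a) - 1)^(1/4)/(sin(a) + 1)^(1/4)


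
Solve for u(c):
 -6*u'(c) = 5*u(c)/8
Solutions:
 u(c) = C1*exp(-5*c/48)


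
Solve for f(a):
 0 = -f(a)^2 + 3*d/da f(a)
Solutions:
 f(a) = -3/(C1 + a)


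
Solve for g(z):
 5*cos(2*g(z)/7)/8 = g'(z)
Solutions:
 -5*z/8 - 7*log(sin(2*g(z)/7) - 1)/4 + 7*log(sin(2*g(z)/7) + 1)/4 = C1


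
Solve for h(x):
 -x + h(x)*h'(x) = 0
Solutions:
 h(x) = -sqrt(C1 + x^2)
 h(x) = sqrt(C1 + x^2)


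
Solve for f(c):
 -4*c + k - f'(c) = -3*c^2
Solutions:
 f(c) = C1 + c^3 - 2*c^2 + c*k


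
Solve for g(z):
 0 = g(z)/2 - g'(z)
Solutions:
 g(z) = C1*exp(z/2)


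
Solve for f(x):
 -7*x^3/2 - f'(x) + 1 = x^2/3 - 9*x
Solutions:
 f(x) = C1 - 7*x^4/8 - x^3/9 + 9*x^2/2 + x


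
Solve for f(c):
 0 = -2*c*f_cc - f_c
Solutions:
 f(c) = C1 + C2*sqrt(c)


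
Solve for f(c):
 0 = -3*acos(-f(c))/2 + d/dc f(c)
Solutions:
 Integral(1/acos(-_y), (_y, f(c))) = C1 + 3*c/2


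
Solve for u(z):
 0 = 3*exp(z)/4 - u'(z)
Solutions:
 u(z) = C1 + 3*exp(z)/4


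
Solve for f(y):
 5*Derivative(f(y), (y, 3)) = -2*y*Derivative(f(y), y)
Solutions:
 f(y) = C1 + Integral(C2*airyai(-2^(1/3)*5^(2/3)*y/5) + C3*airybi(-2^(1/3)*5^(2/3)*y/5), y)


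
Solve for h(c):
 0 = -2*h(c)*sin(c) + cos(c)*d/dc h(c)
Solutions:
 h(c) = C1/cos(c)^2


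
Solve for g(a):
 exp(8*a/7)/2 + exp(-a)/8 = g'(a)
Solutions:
 g(a) = C1 + 7*exp(8*a/7)/16 - exp(-a)/8


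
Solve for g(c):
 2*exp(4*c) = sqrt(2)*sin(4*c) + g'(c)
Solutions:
 g(c) = C1 + exp(4*c)/2 + sqrt(2)*cos(4*c)/4


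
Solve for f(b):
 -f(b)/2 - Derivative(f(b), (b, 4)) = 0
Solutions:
 f(b) = (C1*sin(2^(1/4)*b/2) + C2*cos(2^(1/4)*b/2))*exp(-2^(1/4)*b/2) + (C3*sin(2^(1/4)*b/2) + C4*cos(2^(1/4)*b/2))*exp(2^(1/4)*b/2)


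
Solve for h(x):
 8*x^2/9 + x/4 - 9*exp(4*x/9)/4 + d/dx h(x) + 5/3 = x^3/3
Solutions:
 h(x) = C1 + x^4/12 - 8*x^3/27 - x^2/8 - 5*x/3 + 81*exp(4*x/9)/16


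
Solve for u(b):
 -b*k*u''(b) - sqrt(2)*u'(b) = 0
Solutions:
 u(b) = C1 + b^(((re(k) - sqrt(2))*re(k) + im(k)^2)/(re(k)^2 + im(k)^2))*(C2*sin(sqrt(2)*log(b)*Abs(im(k))/(re(k)^2 + im(k)^2)) + C3*cos(sqrt(2)*log(b)*im(k)/(re(k)^2 + im(k)^2)))


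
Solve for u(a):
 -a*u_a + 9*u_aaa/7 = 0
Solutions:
 u(a) = C1 + Integral(C2*airyai(21^(1/3)*a/3) + C3*airybi(21^(1/3)*a/3), a)


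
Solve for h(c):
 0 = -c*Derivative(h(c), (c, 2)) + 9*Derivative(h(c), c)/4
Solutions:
 h(c) = C1 + C2*c^(13/4)


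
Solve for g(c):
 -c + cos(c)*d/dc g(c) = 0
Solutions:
 g(c) = C1 + Integral(c/cos(c), c)


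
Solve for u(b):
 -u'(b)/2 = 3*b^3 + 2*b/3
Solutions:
 u(b) = C1 - 3*b^4/2 - 2*b^2/3


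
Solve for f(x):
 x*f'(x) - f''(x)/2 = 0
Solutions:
 f(x) = C1 + C2*erfi(x)


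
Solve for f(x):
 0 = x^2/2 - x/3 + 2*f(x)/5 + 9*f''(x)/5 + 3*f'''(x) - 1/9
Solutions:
 f(x) = C1*exp(x*(-6 + 3*3^(1/3)/(5*sqrt(31) + 28)^(1/3) + 3^(2/3)*(5*sqrt(31) + 28)^(1/3))/30)*sin(3^(1/6)*x*(-(5*sqrt(31) + 28)^(1/3) + 3^(2/3)/(5*sqrt(31) + 28)^(1/3))/10) + C2*exp(x*(-6 + 3*3^(1/3)/(5*sqrt(31) + 28)^(1/3) + 3^(2/3)*(5*sqrt(31) + 28)^(1/3))/30)*cos(3^(1/6)*x*(-(5*sqrt(31) + 28)^(1/3) + 3^(2/3)/(5*sqrt(31) + 28)^(1/3))/10) + C3*exp(-x*(3*3^(1/3)/(5*sqrt(31) + 28)^(1/3) + 3 + 3^(2/3)*(5*sqrt(31) + 28)^(1/3))/15) - 5*x^2/4 + 5*x/6 + 415/36


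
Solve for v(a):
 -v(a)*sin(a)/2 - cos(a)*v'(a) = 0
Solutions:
 v(a) = C1*sqrt(cos(a))


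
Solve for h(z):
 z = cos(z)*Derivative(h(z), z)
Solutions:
 h(z) = C1 + Integral(z/cos(z), z)


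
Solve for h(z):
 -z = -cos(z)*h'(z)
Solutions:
 h(z) = C1 + Integral(z/cos(z), z)


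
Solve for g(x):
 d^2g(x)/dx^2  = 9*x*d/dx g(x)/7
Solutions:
 g(x) = C1 + C2*erfi(3*sqrt(14)*x/14)


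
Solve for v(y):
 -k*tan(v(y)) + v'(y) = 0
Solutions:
 v(y) = pi - asin(C1*exp(k*y))
 v(y) = asin(C1*exp(k*y))


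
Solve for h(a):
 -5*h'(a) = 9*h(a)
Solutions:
 h(a) = C1*exp(-9*a/5)


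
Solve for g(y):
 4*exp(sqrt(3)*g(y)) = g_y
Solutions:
 g(y) = sqrt(3)*(2*log(-1/(C1 + 4*y)) - log(3))/6


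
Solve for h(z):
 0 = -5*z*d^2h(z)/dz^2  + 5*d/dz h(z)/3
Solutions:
 h(z) = C1 + C2*z^(4/3)


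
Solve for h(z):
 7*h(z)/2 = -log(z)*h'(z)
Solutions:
 h(z) = C1*exp(-7*li(z)/2)


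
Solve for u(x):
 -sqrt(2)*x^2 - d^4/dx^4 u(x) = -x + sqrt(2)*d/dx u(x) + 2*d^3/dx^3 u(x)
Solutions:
 u(x) = C1 + C2*exp(x*(-4 + 4/(8 + 27*sqrt(2)/2 + sqrt(-256 + (16 + 27*sqrt(2))^2)/2)^(1/3) + (8 + 27*sqrt(2)/2 + sqrt(-256 + (16 + 27*sqrt(2))^2)/2)^(1/3))/6)*sin(sqrt(3)*x*(-(8 + 27*sqrt(2)/2 + sqrt(-256 + (16 + 27*sqrt(2))^2)/2)^(1/3) + 4/(8 + 27*sqrt(2)/2 + sqrt(-256 + (16 + 27*sqrt(2))^2)/2)^(1/3))/6) + C3*exp(x*(-4 + 4/(8 + 27*sqrt(2)/2 + sqrt(-256 + (16 + 27*sqrt(2))^2)/2)^(1/3) + (8 + 27*sqrt(2)/2 + sqrt(-256 + (16 + 27*sqrt(2))^2)/2)^(1/3))/6)*cos(sqrt(3)*x*(-(8 + 27*sqrt(2)/2 + sqrt(-256 + (16 + 27*sqrt(2))^2)/2)^(1/3) + 4/(8 + 27*sqrt(2)/2 + sqrt(-256 + (16 + 27*sqrt(2))^2)/2)^(1/3))/6) + C4*exp(-x*(4/(8 + 27*sqrt(2)/2 + sqrt(-256 + (16 + 27*sqrt(2))^2)/2)^(1/3) + 2 + (8 + 27*sqrt(2)/2 + sqrt(-256 + (16 + 27*sqrt(2))^2)/2)^(1/3))/3) - x^3/3 + sqrt(2)*x^2/4 + 2*sqrt(2)*x


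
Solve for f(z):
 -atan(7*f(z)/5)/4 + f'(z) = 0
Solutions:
 Integral(1/atan(7*_y/5), (_y, f(z))) = C1 + z/4


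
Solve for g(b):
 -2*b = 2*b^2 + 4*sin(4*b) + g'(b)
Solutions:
 g(b) = C1 - 2*b^3/3 - b^2 + cos(4*b)


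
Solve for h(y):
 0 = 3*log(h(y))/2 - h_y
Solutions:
 li(h(y)) = C1 + 3*y/2


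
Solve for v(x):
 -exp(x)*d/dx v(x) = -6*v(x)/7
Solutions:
 v(x) = C1*exp(-6*exp(-x)/7)


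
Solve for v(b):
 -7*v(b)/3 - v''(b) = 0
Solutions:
 v(b) = C1*sin(sqrt(21)*b/3) + C2*cos(sqrt(21)*b/3)


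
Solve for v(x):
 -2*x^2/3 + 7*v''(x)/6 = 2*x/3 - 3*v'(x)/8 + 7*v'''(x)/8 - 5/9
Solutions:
 v(x) = C1 + C2*exp(x*(14 - sqrt(385))/21) + C3*exp(x*(14 + sqrt(385))/21) + 16*x^3/27 - 376*x^2/81 + 26024*x/729


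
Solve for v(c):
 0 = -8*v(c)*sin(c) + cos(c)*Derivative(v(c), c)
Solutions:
 v(c) = C1/cos(c)^8


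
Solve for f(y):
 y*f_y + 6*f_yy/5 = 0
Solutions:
 f(y) = C1 + C2*erf(sqrt(15)*y/6)


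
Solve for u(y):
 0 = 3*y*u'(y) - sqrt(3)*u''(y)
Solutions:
 u(y) = C1 + C2*erfi(sqrt(2)*3^(1/4)*y/2)


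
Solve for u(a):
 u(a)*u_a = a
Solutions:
 u(a) = -sqrt(C1 + a^2)
 u(a) = sqrt(C1 + a^2)


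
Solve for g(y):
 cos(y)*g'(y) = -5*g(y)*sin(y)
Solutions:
 g(y) = C1*cos(y)^5


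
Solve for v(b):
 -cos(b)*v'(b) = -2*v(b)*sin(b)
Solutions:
 v(b) = C1/cos(b)^2


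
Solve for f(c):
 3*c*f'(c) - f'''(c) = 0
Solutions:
 f(c) = C1 + Integral(C2*airyai(3^(1/3)*c) + C3*airybi(3^(1/3)*c), c)


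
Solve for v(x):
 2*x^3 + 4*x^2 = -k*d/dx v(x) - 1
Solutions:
 v(x) = C1 - x^4/(2*k) - 4*x^3/(3*k) - x/k


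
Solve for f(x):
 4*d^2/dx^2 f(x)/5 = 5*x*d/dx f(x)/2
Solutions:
 f(x) = C1 + C2*erfi(5*x/4)


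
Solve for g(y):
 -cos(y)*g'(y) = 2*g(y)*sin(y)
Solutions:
 g(y) = C1*cos(y)^2


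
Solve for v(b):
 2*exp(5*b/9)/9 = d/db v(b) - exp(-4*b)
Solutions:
 v(b) = C1 + 2*exp(5*b/9)/5 - exp(-4*b)/4


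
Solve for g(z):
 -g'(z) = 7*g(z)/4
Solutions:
 g(z) = C1*exp(-7*z/4)


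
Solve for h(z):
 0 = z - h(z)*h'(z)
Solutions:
 h(z) = -sqrt(C1 + z^2)
 h(z) = sqrt(C1 + z^2)


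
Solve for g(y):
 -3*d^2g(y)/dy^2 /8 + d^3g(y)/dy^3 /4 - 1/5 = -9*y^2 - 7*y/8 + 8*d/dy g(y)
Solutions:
 g(y) = C1 + C2*exp(y*(3 - sqrt(521))/4) + C3*exp(y*(3 + sqrt(521))/4) + 3*y^3/8 + y^2/512 + 3697*y/81920


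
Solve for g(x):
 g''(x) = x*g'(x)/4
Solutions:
 g(x) = C1 + C2*erfi(sqrt(2)*x/4)


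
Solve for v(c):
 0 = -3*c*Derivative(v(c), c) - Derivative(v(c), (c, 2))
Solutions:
 v(c) = C1 + C2*erf(sqrt(6)*c/2)


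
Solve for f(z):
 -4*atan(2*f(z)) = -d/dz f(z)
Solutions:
 Integral(1/atan(2*_y), (_y, f(z))) = C1 + 4*z


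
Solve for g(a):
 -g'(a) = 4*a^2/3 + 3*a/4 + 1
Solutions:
 g(a) = C1 - 4*a^3/9 - 3*a^2/8 - a


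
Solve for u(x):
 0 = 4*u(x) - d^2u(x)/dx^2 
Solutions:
 u(x) = C1*exp(-2*x) + C2*exp(2*x)


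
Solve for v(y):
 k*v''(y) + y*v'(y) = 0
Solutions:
 v(y) = C1 + C2*sqrt(k)*erf(sqrt(2)*y*sqrt(1/k)/2)


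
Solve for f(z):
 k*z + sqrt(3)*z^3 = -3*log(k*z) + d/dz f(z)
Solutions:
 f(z) = C1 + k*z^2/2 + sqrt(3)*z^4/4 + 3*z*log(k*z) - 3*z


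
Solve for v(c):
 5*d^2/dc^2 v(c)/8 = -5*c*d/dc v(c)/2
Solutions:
 v(c) = C1 + C2*erf(sqrt(2)*c)


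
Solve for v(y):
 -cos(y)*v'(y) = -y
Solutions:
 v(y) = C1 + Integral(y/cos(y), y)


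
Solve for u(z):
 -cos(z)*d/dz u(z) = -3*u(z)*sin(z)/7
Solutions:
 u(z) = C1/cos(z)^(3/7)


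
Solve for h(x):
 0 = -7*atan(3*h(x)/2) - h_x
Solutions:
 Integral(1/atan(3*_y/2), (_y, h(x))) = C1 - 7*x


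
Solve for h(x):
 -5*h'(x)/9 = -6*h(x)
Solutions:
 h(x) = C1*exp(54*x/5)


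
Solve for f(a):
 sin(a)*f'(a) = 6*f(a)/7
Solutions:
 f(a) = C1*(cos(a) - 1)^(3/7)/(cos(a) + 1)^(3/7)


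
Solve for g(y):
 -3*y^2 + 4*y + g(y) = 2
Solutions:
 g(y) = 3*y^2 - 4*y + 2


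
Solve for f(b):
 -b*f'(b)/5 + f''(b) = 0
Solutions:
 f(b) = C1 + C2*erfi(sqrt(10)*b/10)


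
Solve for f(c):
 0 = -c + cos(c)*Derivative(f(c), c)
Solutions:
 f(c) = C1 + Integral(c/cos(c), c)


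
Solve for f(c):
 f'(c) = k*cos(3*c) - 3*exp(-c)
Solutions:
 f(c) = C1 + k*sin(3*c)/3 + 3*exp(-c)


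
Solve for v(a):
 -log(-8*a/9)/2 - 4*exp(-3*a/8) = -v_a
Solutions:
 v(a) = C1 + a*log(-a)/2 + a*(-log(3) - 1/2 + 3*log(2)/2) - 32*exp(-3*a/8)/3


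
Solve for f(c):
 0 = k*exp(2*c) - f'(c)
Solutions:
 f(c) = C1 + k*exp(2*c)/2


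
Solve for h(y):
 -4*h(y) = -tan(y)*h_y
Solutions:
 h(y) = C1*sin(y)^4


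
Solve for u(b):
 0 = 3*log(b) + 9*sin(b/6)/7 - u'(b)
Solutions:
 u(b) = C1 + 3*b*log(b) - 3*b - 54*cos(b/6)/7


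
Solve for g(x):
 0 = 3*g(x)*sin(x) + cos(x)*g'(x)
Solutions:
 g(x) = C1*cos(x)^3


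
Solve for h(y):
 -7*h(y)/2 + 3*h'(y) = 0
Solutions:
 h(y) = C1*exp(7*y/6)


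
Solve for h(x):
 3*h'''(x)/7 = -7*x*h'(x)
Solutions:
 h(x) = C1 + Integral(C2*airyai(-21^(2/3)*x/3) + C3*airybi(-21^(2/3)*x/3), x)


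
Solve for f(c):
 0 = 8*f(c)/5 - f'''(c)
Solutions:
 f(c) = C3*exp(2*5^(2/3)*c/5) + (C1*sin(sqrt(3)*5^(2/3)*c/5) + C2*cos(sqrt(3)*5^(2/3)*c/5))*exp(-5^(2/3)*c/5)


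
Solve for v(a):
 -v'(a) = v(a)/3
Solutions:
 v(a) = C1*exp(-a/3)


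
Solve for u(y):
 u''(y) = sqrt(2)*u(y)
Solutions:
 u(y) = C1*exp(-2^(1/4)*y) + C2*exp(2^(1/4)*y)


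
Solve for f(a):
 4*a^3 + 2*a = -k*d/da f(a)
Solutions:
 f(a) = C1 - a^4/k - a^2/k


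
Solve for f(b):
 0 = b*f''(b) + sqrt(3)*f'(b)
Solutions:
 f(b) = C1 + C2*b^(1 - sqrt(3))


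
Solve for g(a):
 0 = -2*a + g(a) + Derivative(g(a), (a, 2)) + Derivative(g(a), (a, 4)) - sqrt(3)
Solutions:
 g(a) = 2*a + (C1*sin(sqrt(3)*a/2) + C2*cos(sqrt(3)*a/2))*exp(-a/2) + (C3*sin(sqrt(3)*a/2) + C4*cos(sqrt(3)*a/2))*exp(a/2) + sqrt(3)


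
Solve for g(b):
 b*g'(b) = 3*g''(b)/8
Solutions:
 g(b) = C1 + C2*erfi(2*sqrt(3)*b/3)


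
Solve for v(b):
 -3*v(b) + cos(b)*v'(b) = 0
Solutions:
 v(b) = C1*(sin(b) + 1)^(3/2)/(sin(b) - 1)^(3/2)


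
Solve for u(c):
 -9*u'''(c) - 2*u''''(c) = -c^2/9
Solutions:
 u(c) = C1 + C2*c + C3*c^2 + C4*exp(-9*c/2) + c^5/4860 - c^4/4374 + 4*c^3/19683


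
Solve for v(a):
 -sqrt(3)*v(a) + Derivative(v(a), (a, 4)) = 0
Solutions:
 v(a) = C1*exp(-3^(1/8)*a) + C2*exp(3^(1/8)*a) + C3*sin(3^(1/8)*a) + C4*cos(3^(1/8)*a)


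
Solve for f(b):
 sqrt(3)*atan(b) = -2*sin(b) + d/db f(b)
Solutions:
 f(b) = C1 + sqrt(3)*(b*atan(b) - log(b^2 + 1)/2) - 2*cos(b)


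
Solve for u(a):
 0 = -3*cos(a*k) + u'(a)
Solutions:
 u(a) = C1 + 3*sin(a*k)/k


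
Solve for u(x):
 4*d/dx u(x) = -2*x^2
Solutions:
 u(x) = C1 - x^3/6


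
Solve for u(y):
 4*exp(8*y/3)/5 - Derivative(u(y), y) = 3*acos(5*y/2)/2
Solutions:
 u(y) = C1 - 3*y*acos(5*y/2)/2 + 3*sqrt(4 - 25*y^2)/10 + 3*exp(8*y/3)/10


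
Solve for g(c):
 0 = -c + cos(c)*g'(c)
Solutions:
 g(c) = C1 + Integral(c/cos(c), c)


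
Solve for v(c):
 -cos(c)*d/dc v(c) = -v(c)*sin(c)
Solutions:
 v(c) = C1/cos(c)


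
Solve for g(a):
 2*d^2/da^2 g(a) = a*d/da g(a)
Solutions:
 g(a) = C1 + C2*erfi(a/2)


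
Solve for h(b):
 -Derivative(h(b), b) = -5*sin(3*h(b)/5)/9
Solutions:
 -5*b/9 + 5*log(cos(3*h(b)/5) - 1)/6 - 5*log(cos(3*h(b)/5) + 1)/6 = C1


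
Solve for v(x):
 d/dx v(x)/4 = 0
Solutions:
 v(x) = C1


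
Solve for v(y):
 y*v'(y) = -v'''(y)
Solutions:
 v(y) = C1 + Integral(C2*airyai(-y) + C3*airybi(-y), y)


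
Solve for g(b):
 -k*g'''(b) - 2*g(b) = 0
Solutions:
 g(b) = C1*exp(2^(1/3)*b*(-1/k)^(1/3)) + C2*exp(2^(1/3)*b*(-1/k)^(1/3)*(-1 + sqrt(3)*I)/2) + C3*exp(-2^(1/3)*b*(-1/k)^(1/3)*(1 + sqrt(3)*I)/2)


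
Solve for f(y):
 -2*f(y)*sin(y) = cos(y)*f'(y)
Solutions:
 f(y) = C1*cos(y)^2


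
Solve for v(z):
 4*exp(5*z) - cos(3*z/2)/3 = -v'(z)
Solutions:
 v(z) = C1 - 4*exp(5*z)/5 + 2*sin(3*z/2)/9


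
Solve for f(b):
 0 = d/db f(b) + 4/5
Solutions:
 f(b) = C1 - 4*b/5


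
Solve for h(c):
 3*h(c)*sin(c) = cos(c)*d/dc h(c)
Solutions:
 h(c) = C1/cos(c)^3


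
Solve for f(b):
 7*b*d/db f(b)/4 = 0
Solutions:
 f(b) = C1


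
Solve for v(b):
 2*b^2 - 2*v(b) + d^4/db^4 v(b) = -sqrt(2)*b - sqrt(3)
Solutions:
 v(b) = C1*exp(-2^(1/4)*b) + C2*exp(2^(1/4)*b) + C3*sin(2^(1/4)*b) + C4*cos(2^(1/4)*b) + b^2 + sqrt(2)*b/2 + sqrt(3)/2


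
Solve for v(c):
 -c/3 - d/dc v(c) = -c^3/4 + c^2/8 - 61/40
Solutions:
 v(c) = C1 + c^4/16 - c^3/24 - c^2/6 + 61*c/40


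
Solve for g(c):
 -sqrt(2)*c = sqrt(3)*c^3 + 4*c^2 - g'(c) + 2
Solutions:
 g(c) = C1 + sqrt(3)*c^4/4 + 4*c^3/3 + sqrt(2)*c^2/2 + 2*c


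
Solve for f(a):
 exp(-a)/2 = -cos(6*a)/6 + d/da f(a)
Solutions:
 f(a) = C1 + sin(6*a)/36 - exp(-a)/2


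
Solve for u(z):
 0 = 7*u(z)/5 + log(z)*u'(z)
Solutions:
 u(z) = C1*exp(-7*li(z)/5)


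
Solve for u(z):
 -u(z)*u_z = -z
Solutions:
 u(z) = -sqrt(C1 + z^2)
 u(z) = sqrt(C1 + z^2)


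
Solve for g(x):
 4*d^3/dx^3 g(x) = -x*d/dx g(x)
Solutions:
 g(x) = C1 + Integral(C2*airyai(-2^(1/3)*x/2) + C3*airybi(-2^(1/3)*x/2), x)


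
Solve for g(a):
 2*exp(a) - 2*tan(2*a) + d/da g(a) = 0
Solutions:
 g(a) = C1 - 2*exp(a) - log(cos(2*a))


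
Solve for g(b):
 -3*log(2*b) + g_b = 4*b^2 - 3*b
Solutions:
 g(b) = C1 + 4*b^3/3 - 3*b^2/2 + 3*b*log(b) - 3*b + 3*b*log(2)


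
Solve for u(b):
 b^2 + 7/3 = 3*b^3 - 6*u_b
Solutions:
 u(b) = C1 + b^4/8 - b^3/18 - 7*b/18


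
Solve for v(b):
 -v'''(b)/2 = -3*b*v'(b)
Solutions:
 v(b) = C1 + Integral(C2*airyai(6^(1/3)*b) + C3*airybi(6^(1/3)*b), b)


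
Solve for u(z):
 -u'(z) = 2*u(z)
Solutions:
 u(z) = C1*exp(-2*z)


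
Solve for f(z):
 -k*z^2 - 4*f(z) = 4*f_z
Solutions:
 f(z) = C1*exp(-z) - k*z^2/4 + k*z/2 - k/2


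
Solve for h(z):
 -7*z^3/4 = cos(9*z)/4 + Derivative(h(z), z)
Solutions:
 h(z) = C1 - 7*z^4/16 - sin(9*z)/36


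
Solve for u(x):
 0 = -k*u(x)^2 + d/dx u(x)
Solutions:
 u(x) = -1/(C1 + k*x)


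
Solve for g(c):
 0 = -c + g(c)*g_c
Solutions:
 g(c) = -sqrt(C1 + c^2)
 g(c) = sqrt(C1 + c^2)


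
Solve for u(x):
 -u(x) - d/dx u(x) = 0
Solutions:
 u(x) = C1*exp(-x)


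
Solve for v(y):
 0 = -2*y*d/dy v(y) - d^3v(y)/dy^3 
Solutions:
 v(y) = C1 + Integral(C2*airyai(-2^(1/3)*y) + C3*airybi(-2^(1/3)*y), y)


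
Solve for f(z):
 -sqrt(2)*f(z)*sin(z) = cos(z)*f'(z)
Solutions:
 f(z) = C1*cos(z)^(sqrt(2))


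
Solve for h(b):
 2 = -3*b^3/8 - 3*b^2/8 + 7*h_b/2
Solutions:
 h(b) = C1 + 3*b^4/112 + b^3/28 + 4*b/7


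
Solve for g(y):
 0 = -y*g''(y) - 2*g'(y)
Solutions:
 g(y) = C1 + C2/y


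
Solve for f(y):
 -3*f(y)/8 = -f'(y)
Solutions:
 f(y) = C1*exp(3*y/8)


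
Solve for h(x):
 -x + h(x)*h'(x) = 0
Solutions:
 h(x) = -sqrt(C1 + x^2)
 h(x) = sqrt(C1 + x^2)


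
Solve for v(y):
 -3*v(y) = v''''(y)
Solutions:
 v(y) = (C1*sin(sqrt(2)*3^(1/4)*y/2) + C2*cos(sqrt(2)*3^(1/4)*y/2))*exp(-sqrt(2)*3^(1/4)*y/2) + (C3*sin(sqrt(2)*3^(1/4)*y/2) + C4*cos(sqrt(2)*3^(1/4)*y/2))*exp(sqrt(2)*3^(1/4)*y/2)


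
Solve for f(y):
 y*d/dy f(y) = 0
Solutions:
 f(y) = C1


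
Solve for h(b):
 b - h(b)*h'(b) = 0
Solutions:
 h(b) = -sqrt(C1 + b^2)
 h(b) = sqrt(C1 + b^2)


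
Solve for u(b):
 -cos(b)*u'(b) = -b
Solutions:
 u(b) = C1 + Integral(b/cos(b), b)


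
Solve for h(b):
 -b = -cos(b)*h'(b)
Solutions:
 h(b) = C1 + Integral(b/cos(b), b)


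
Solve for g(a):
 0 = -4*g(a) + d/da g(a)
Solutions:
 g(a) = C1*exp(4*a)


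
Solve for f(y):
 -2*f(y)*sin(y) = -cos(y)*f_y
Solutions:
 f(y) = C1/cos(y)^2


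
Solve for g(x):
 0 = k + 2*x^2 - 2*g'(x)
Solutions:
 g(x) = C1 + k*x/2 + x^3/3


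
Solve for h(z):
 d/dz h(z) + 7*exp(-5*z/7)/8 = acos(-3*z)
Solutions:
 h(z) = C1 + z*acos(-3*z) + sqrt(1 - 9*z^2)/3 + 49*exp(-5*z/7)/40


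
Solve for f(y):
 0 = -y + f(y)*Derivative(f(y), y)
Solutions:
 f(y) = -sqrt(C1 + y^2)
 f(y) = sqrt(C1 + y^2)


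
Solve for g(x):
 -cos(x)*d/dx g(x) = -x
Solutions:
 g(x) = C1 + Integral(x/cos(x), x)


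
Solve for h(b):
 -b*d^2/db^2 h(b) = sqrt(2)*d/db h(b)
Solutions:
 h(b) = C1 + C2*b^(1 - sqrt(2))


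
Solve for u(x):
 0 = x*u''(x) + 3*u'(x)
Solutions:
 u(x) = C1 + C2/x^2


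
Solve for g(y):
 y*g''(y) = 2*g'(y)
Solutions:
 g(y) = C1 + C2*y^3


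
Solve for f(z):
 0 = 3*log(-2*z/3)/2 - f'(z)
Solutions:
 f(z) = C1 + 3*z*log(-z)/2 + 3*z*(-log(3) - 1 + log(2))/2


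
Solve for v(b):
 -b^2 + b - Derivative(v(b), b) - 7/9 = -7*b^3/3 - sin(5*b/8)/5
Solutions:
 v(b) = C1 + 7*b^4/12 - b^3/3 + b^2/2 - 7*b/9 - 8*cos(5*b/8)/25


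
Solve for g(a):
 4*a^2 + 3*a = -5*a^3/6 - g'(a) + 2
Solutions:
 g(a) = C1 - 5*a^4/24 - 4*a^3/3 - 3*a^2/2 + 2*a


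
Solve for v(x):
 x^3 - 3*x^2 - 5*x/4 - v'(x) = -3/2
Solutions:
 v(x) = C1 + x^4/4 - x^3 - 5*x^2/8 + 3*x/2


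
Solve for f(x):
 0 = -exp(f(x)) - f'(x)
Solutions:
 f(x) = log(1/(C1 + x))


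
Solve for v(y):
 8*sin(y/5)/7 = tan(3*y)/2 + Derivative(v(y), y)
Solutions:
 v(y) = C1 + log(cos(3*y))/6 - 40*cos(y/5)/7


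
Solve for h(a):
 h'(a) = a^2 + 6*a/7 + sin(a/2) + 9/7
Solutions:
 h(a) = C1 + a^3/3 + 3*a^2/7 + 9*a/7 - 2*cos(a/2)


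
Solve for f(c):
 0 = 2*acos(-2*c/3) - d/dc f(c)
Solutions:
 f(c) = C1 + 2*c*acos(-2*c/3) + sqrt(9 - 4*c^2)


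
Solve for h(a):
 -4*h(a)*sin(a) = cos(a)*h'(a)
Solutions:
 h(a) = C1*cos(a)^4


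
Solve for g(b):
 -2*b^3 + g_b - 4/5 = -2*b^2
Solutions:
 g(b) = C1 + b^4/2 - 2*b^3/3 + 4*b/5


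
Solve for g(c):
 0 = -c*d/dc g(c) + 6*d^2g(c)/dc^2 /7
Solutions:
 g(c) = C1 + C2*erfi(sqrt(21)*c/6)


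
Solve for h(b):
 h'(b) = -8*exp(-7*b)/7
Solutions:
 h(b) = C1 + 8*exp(-7*b)/49


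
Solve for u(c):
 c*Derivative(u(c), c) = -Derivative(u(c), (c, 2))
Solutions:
 u(c) = C1 + C2*erf(sqrt(2)*c/2)


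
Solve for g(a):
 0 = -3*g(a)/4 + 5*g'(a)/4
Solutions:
 g(a) = C1*exp(3*a/5)


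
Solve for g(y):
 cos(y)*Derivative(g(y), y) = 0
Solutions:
 g(y) = C1


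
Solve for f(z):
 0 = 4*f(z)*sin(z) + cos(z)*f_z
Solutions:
 f(z) = C1*cos(z)^4


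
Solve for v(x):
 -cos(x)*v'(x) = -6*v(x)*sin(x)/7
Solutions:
 v(x) = C1/cos(x)^(6/7)


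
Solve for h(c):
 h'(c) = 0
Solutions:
 h(c) = C1


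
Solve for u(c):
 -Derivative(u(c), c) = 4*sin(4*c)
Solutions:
 u(c) = C1 + cos(4*c)


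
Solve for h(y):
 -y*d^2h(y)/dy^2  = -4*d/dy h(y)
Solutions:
 h(y) = C1 + C2*y^5


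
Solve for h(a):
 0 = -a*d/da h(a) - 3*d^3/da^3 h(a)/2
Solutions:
 h(a) = C1 + Integral(C2*airyai(-2^(1/3)*3^(2/3)*a/3) + C3*airybi(-2^(1/3)*3^(2/3)*a/3), a)


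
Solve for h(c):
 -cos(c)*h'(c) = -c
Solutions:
 h(c) = C1 + Integral(c/cos(c), c)


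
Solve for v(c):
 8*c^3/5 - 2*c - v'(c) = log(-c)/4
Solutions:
 v(c) = C1 + 2*c^4/5 - c^2 - c*log(-c)/4 + c/4


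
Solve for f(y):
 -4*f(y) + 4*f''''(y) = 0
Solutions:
 f(y) = C1*exp(-y) + C2*exp(y) + C3*sin(y) + C4*cos(y)


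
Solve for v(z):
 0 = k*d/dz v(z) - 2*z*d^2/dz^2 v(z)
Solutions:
 v(z) = C1 + z^(re(k)/2 + 1)*(C2*sin(log(z)*Abs(im(k))/2) + C3*cos(log(z)*im(k)/2))


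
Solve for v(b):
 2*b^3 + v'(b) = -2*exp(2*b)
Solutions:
 v(b) = C1 - b^4/2 - exp(2*b)


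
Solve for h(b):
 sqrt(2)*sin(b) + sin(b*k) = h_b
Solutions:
 h(b) = C1 - sqrt(2)*cos(b) - cos(b*k)/k


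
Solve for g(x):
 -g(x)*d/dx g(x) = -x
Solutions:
 g(x) = -sqrt(C1 + x^2)
 g(x) = sqrt(C1 + x^2)


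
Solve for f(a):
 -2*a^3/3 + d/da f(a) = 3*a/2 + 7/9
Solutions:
 f(a) = C1 + a^4/6 + 3*a^2/4 + 7*a/9


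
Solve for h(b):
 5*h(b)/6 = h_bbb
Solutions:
 h(b) = C3*exp(5^(1/3)*6^(2/3)*b/6) + (C1*sin(2^(2/3)*3^(1/6)*5^(1/3)*b/4) + C2*cos(2^(2/3)*3^(1/6)*5^(1/3)*b/4))*exp(-5^(1/3)*6^(2/3)*b/12)


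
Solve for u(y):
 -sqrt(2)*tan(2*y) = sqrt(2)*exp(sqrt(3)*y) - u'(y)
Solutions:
 u(y) = C1 + sqrt(6)*exp(sqrt(3)*y)/3 - sqrt(2)*log(cos(2*y))/2


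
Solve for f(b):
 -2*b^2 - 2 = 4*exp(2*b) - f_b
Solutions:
 f(b) = C1 + 2*b^3/3 + 2*b + 2*exp(2*b)


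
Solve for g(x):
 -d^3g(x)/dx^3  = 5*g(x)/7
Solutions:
 g(x) = C3*exp(-5^(1/3)*7^(2/3)*x/7) + (C1*sin(sqrt(3)*5^(1/3)*7^(2/3)*x/14) + C2*cos(sqrt(3)*5^(1/3)*7^(2/3)*x/14))*exp(5^(1/3)*7^(2/3)*x/14)


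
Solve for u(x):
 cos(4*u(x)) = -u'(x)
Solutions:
 u(x) = -asin((C1 + exp(8*x))/(C1 - exp(8*x)))/4 + pi/4
 u(x) = asin((C1 + exp(8*x))/(C1 - exp(8*x)))/4


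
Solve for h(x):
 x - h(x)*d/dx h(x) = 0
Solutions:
 h(x) = -sqrt(C1 + x^2)
 h(x) = sqrt(C1 + x^2)


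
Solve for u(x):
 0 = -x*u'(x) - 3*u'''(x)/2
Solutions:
 u(x) = C1 + Integral(C2*airyai(-2^(1/3)*3^(2/3)*x/3) + C3*airybi(-2^(1/3)*3^(2/3)*x/3), x)


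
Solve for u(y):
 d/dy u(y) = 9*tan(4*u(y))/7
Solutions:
 u(y) = -asin(C1*exp(36*y/7))/4 + pi/4
 u(y) = asin(C1*exp(36*y/7))/4


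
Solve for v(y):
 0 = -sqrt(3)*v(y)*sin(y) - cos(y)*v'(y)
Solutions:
 v(y) = C1*cos(y)^(sqrt(3))


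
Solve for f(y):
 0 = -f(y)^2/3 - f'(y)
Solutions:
 f(y) = 3/(C1 + y)


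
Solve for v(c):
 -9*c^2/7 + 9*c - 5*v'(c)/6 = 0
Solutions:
 v(c) = C1 - 18*c^3/35 + 27*c^2/5


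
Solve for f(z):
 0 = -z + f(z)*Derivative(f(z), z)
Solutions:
 f(z) = -sqrt(C1 + z^2)
 f(z) = sqrt(C1 + z^2)


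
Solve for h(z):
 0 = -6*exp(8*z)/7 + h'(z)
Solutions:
 h(z) = C1 + 3*exp(8*z)/28


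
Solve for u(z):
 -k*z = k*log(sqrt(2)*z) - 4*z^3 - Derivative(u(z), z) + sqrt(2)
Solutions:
 u(z) = C1 + k*z^2/2 + k*z*log(z) - k*z + k*z*log(2)/2 - z^4 + sqrt(2)*z


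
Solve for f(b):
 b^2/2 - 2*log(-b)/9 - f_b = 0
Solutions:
 f(b) = C1 + b^3/6 - 2*b*log(-b)/9 + 2*b/9


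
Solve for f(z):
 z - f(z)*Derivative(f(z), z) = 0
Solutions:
 f(z) = -sqrt(C1 + z^2)
 f(z) = sqrt(C1 + z^2)


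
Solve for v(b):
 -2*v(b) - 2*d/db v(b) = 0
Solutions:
 v(b) = C1*exp(-b)


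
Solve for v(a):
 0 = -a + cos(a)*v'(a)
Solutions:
 v(a) = C1 + Integral(a/cos(a), a)


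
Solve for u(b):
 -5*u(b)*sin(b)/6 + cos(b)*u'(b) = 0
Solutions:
 u(b) = C1/cos(b)^(5/6)


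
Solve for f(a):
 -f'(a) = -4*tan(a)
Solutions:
 f(a) = C1 - 4*log(cos(a))


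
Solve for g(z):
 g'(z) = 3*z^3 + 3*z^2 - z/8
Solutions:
 g(z) = C1 + 3*z^4/4 + z^3 - z^2/16


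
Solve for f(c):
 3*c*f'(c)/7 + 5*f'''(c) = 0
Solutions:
 f(c) = C1 + Integral(C2*airyai(-3^(1/3)*35^(2/3)*c/35) + C3*airybi(-3^(1/3)*35^(2/3)*c/35), c)


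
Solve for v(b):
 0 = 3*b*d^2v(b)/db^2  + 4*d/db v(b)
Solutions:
 v(b) = C1 + C2/b^(1/3)


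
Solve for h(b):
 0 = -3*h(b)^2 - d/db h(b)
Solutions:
 h(b) = 1/(C1 + 3*b)


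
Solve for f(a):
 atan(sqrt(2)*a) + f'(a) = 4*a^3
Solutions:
 f(a) = C1 + a^4 - a*atan(sqrt(2)*a) + sqrt(2)*log(2*a^2 + 1)/4


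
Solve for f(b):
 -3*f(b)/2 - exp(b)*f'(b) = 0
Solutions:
 f(b) = C1*exp(3*exp(-b)/2)


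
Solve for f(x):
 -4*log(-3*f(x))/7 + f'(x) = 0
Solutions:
 -7*Integral(1/(log(-_y) + log(3)), (_y, f(x)))/4 = C1 - x


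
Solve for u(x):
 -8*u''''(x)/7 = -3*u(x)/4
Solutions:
 u(x) = C1*exp(-2^(3/4)*21^(1/4)*x/4) + C2*exp(2^(3/4)*21^(1/4)*x/4) + C3*sin(2^(3/4)*21^(1/4)*x/4) + C4*cos(2^(3/4)*21^(1/4)*x/4)


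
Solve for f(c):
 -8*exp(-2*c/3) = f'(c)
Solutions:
 f(c) = C1 + 12*exp(-2*c/3)


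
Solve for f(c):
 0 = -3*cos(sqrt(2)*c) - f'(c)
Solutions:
 f(c) = C1 - 3*sqrt(2)*sin(sqrt(2)*c)/2


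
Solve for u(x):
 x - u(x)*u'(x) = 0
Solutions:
 u(x) = -sqrt(C1 + x^2)
 u(x) = sqrt(C1 + x^2)


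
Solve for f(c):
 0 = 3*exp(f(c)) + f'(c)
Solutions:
 f(c) = log(1/(C1 + 3*c))


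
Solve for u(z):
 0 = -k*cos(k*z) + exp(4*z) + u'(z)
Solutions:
 u(z) = C1 - exp(4*z)/4 + sin(k*z)


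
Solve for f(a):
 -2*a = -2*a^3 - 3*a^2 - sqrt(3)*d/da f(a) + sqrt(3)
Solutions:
 f(a) = C1 - sqrt(3)*a^4/6 - sqrt(3)*a^3/3 + sqrt(3)*a^2/3 + a


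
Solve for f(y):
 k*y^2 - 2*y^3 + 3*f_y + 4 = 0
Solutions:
 f(y) = C1 - k*y^3/9 + y^4/6 - 4*y/3


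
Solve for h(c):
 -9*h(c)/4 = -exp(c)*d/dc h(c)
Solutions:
 h(c) = C1*exp(-9*exp(-c)/4)


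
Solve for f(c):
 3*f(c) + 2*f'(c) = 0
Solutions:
 f(c) = C1*exp(-3*c/2)


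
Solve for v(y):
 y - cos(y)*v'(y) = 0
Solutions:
 v(y) = C1 + Integral(y/cos(y), y)


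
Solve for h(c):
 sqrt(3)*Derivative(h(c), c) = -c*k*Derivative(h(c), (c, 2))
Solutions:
 h(c) = C1 + c^(((re(k) - sqrt(3))*re(k) + im(k)^2)/(re(k)^2 + im(k)^2))*(C2*sin(sqrt(3)*log(c)*Abs(im(k))/(re(k)^2 + im(k)^2)) + C3*cos(sqrt(3)*log(c)*im(k)/(re(k)^2 + im(k)^2)))


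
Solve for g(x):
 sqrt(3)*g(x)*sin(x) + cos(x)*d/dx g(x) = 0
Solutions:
 g(x) = C1*cos(x)^(sqrt(3))


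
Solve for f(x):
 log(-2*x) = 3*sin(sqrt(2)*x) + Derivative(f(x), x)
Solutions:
 f(x) = C1 + x*log(-x) - x + x*log(2) + 3*sqrt(2)*cos(sqrt(2)*x)/2


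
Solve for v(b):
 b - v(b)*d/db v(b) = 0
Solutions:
 v(b) = -sqrt(C1 + b^2)
 v(b) = sqrt(C1 + b^2)


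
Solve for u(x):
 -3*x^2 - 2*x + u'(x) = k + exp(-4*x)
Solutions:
 u(x) = C1 + k*x + x^3 + x^2 - exp(-4*x)/4


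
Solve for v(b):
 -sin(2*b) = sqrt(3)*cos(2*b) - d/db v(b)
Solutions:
 v(b) = C1 - cos(2*b + pi/3)


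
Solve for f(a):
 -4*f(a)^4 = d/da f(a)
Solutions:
 f(a) = (-3^(2/3) - 3*3^(1/6)*I)*(1/(C1 + 4*a))^(1/3)/6
 f(a) = (-3^(2/3) + 3*3^(1/6)*I)*(1/(C1 + 4*a))^(1/3)/6
 f(a) = (1/(C1 + 12*a))^(1/3)


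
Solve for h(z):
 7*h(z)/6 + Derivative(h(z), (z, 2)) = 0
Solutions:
 h(z) = C1*sin(sqrt(42)*z/6) + C2*cos(sqrt(42)*z/6)


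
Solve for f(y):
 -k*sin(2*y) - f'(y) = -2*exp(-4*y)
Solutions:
 f(y) = C1 + k*cos(2*y)/2 - exp(-4*y)/2


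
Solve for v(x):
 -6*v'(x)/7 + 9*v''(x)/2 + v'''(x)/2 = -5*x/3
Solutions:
 v(x) = C1 + C2*exp(x*(-63 + sqrt(4305))/14) + C3*exp(-x*(63 + sqrt(4305))/14) + 35*x^2/36 + 245*x/24


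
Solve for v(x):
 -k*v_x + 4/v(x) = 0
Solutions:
 v(x) = -sqrt(C1 + 8*x/k)
 v(x) = sqrt(C1 + 8*x/k)


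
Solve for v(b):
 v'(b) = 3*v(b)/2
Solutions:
 v(b) = C1*exp(3*b/2)


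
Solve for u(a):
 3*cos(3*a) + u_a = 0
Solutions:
 u(a) = C1 - sin(3*a)


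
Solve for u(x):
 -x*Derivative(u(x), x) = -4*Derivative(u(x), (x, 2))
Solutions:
 u(x) = C1 + C2*erfi(sqrt(2)*x/4)


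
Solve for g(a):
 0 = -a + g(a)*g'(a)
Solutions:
 g(a) = -sqrt(C1 + a^2)
 g(a) = sqrt(C1 + a^2)


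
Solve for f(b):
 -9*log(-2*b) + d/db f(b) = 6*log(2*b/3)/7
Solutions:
 f(b) = C1 + 69*b*log(b)/7 + b*(-69/7 - 6*log(3)/7 + 69*log(2)/7 + 9*I*pi)


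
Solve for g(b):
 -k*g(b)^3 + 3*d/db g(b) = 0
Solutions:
 g(b) = -sqrt(6)*sqrt(-1/(C1 + b*k))/2
 g(b) = sqrt(6)*sqrt(-1/(C1 + b*k))/2


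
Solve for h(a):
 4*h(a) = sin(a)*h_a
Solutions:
 h(a) = C1*(cos(a)^2 - 2*cos(a) + 1)/(cos(a)^2 + 2*cos(a) + 1)


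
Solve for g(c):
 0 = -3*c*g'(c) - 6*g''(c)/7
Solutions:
 g(c) = C1 + C2*erf(sqrt(7)*c/2)


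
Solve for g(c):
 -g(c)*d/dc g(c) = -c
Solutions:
 g(c) = -sqrt(C1 + c^2)
 g(c) = sqrt(C1 + c^2)


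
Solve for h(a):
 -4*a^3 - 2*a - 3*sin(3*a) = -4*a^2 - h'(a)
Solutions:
 h(a) = C1 + a^4 - 4*a^3/3 + a^2 - cos(3*a)


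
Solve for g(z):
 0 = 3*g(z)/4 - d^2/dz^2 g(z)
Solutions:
 g(z) = C1*exp(-sqrt(3)*z/2) + C2*exp(sqrt(3)*z/2)


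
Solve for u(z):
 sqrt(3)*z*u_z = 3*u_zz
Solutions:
 u(z) = C1 + C2*erfi(sqrt(2)*3^(3/4)*z/6)


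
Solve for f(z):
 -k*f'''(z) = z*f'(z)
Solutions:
 f(z) = C1 + Integral(C2*airyai(z*(-1/k)^(1/3)) + C3*airybi(z*(-1/k)^(1/3)), z)


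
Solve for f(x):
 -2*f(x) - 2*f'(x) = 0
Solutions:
 f(x) = C1*exp(-x)


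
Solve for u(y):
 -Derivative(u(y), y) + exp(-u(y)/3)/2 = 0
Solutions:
 u(y) = 3*log(C1 + y/6)


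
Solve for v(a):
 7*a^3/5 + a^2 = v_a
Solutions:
 v(a) = C1 + 7*a^4/20 + a^3/3


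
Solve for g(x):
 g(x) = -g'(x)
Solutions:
 g(x) = C1*exp(-x)


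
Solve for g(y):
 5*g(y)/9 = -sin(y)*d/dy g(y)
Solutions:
 g(y) = C1*(cos(y) + 1)^(5/18)/(cos(y) - 1)^(5/18)


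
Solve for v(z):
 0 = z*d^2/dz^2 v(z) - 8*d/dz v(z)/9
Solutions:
 v(z) = C1 + C2*z^(17/9)


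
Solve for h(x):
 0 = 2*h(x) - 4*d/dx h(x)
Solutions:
 h(x) = C1*exp(x/2)


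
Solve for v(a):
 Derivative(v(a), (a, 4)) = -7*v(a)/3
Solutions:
 v(a) = (C1*sin(sqrt(2)*3^(3/4)*7^(1/4)*a/6) + C2*cos(sqrt(2)*3^(3/4)*7^(1/4)*a/6))*exp(-sqrt(2)*3^(3/4)*7^(1/4)*a/6) + (C3*sin(sqrt(2)*3^(3/4)*7^(1/4)*a/6) + C4*cos(sqrt(2)*3^(3/4)*7^(1/4)*a/6))*exp(sqrt(2)*3^(3/4)*7^(1/4)*a/6)


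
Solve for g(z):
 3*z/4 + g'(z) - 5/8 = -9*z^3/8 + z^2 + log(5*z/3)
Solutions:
 g(z) = C1 - 9*z^4/32 + z^3/3 - 3*z^2/8 + z*log(z) - 3*z/8 + z*log(5/3)


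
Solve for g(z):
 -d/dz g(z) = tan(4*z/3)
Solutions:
 g(z) = C1 + 3*log(cos(4*z/3))/4


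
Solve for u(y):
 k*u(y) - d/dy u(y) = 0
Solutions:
 u(y) = C1*exp(k*y)


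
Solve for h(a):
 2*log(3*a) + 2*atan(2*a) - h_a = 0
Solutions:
 h(a) = C1 + 2*a*log(a) + 2*a*atan(2*a) - 2*a + 2*a*log(3) - log(4*a^2 + 1)/2


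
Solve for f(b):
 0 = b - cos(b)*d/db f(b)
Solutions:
 f(b) = C1 + Integral(b/cos(b), b)


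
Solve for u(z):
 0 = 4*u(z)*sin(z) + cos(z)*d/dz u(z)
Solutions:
 u(z) = C1*cos(z)^4


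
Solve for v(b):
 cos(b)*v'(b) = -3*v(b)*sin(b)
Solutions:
 v(b) = C1*cos(b)^3


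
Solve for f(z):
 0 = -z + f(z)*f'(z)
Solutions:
 f(z) = -sqrt(C1 + z^2)
 f(z) = sqrt(C1 + z^2)


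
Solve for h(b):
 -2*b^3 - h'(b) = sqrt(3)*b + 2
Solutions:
 h(b) = C1 - b^4/2 - sqrt(3)*b^2/2 - 2*b


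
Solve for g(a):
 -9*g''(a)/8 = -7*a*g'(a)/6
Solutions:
 g(a) = C1 + C2*erfi(sqrt(42)*a/9)


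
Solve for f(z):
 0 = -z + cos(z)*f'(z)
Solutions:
 f(z) = C1 + Integral(z/cos(z), z)


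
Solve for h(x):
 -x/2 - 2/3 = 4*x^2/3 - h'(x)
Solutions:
 h(x) = C1 + 4*x^3/9 + x^2/4 + 2*x/3


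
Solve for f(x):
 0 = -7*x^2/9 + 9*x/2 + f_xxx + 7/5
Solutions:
 f(x) = C1 + C2*x + C3*x^2 + 7*x^5/540 - 3*x^4/16 - 7*x^3/30


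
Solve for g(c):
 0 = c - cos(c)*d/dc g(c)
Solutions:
 g(c) = C1 + Integral(c/cos(c), c)


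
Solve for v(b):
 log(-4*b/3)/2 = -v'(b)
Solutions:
 v(b) = C1 - b*log(-b)/2 + b*(-log(2) + 1/2 + log(3)/2)


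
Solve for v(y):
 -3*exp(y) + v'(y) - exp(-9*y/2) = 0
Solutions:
 v(y) = C1 + 3*exp(y) - 2*exp(-9*y/2)/9


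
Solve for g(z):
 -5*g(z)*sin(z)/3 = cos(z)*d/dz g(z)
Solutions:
 g(z) = C1*cos(z)^(5/3)


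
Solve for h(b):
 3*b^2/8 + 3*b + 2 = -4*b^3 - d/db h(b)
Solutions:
 h(b) = C1 - b^4 - b^3/8 - 3*b^2/2 - 2*b


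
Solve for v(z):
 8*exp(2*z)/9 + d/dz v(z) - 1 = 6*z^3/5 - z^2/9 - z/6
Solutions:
 v(z) = C1 + 3*z^4/10 - z^3/27 - z^2/12 + z - 4*exp(2*z)/9


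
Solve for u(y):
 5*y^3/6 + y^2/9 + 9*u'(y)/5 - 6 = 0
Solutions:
 u(y) = C1 - 25*y^4/216 - 5*y^3/243 + 10*y/3


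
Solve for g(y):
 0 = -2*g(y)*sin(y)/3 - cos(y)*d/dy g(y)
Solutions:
 g(y) = C1*cos(y)^(2/3)


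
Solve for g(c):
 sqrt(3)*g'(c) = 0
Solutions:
 g(c) = C1


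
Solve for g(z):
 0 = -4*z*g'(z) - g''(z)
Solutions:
 g(z) = C1 + C2*erf(sqrt(2)*z)


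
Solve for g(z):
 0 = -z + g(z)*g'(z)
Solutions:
 g(z) = -sqrt(C1 + z^2)
 g(z) = sqrt(C1 + z^2)


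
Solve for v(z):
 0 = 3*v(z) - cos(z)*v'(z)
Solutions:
 v(z) = C1*(sin(z) + 1)^(3/2)/(sin(z) - 1)^(3/2)


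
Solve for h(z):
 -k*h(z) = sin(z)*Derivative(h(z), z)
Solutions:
 h(z) = C1*exp(k*(-log(cos(z) - 1) + log(cos(z) + 1))/2)


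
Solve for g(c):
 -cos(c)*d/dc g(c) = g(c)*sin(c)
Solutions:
 g(c) = C1*cos(c)


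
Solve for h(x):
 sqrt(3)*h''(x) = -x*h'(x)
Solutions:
 h(x) = C1 + C2*erf(sqrt(2)*3^(3/4)*x/6)


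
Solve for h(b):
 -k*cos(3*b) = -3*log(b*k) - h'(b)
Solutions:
 h(b) = C1 - 3*b*log(b*k) + 3*b + k*sin(3*b)/3


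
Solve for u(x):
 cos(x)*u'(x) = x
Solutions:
 u(x) = C1 + Integral(x/cos(x), x)


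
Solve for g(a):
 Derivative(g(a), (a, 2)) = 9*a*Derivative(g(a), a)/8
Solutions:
 g(a) = C1 + C2*erfi(3*a/4)


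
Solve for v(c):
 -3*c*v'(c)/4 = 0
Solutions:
 v(c) = C1


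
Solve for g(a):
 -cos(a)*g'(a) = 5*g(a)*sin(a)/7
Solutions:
 g(a) = C1*cos(a)^(5/7)


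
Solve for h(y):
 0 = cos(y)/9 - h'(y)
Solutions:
 h(y) = C1 + sin(y)/9


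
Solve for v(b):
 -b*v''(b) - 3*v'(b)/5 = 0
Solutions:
 v(b) = C1 + C2*b^(2/5)


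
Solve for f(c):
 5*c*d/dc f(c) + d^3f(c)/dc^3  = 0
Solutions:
 f(c) = C1 + Integral(C2*airyai(-5^(1/3)*c) + C3*airybi(-5^(1/3)*c), c)


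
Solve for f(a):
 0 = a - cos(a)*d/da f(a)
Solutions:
 f(a) = C1 + Integral(a/cos(a), a)


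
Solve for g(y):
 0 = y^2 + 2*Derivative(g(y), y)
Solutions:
 g(y) = C1 - y^3/6


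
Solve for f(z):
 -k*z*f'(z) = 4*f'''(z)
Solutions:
 f(z) = C1 + Integral(C2*airyai(2^(1/3)*z*(-k)^(1/3)/2) + C3*airybi(2^(1/3)*z*(-k)^(1/3)/2), z)


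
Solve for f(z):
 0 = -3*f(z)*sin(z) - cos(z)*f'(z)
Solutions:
 f(z) = C1*cos(z)^3


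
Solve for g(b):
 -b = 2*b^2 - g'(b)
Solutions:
 g(b) = C1 + 2*b^3/3 + b^2/2


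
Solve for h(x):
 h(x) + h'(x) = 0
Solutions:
 h(x) = C1*exp(-x)


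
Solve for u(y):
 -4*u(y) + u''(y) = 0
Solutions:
 u(y) = C1*exp(-2*y) + C2*exp(2*y)


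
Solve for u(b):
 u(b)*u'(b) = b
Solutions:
 u(b) = -sqrt(C1 + b^2)
 u(b) = sqrt(C1 + b^2)


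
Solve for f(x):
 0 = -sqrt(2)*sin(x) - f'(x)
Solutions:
 f(x) = C1 + sqrt(2)*cos(x)


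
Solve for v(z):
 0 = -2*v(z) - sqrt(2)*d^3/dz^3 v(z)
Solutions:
 v(z) = C3*exp(-2^(1/6)*z) + (C1*sin(2^(1/6)*sqrt(3)*z/2) + C2*cos(2^(1/6)*sqrt(3)*z/2))*exp(2^(1/6)*z/2)


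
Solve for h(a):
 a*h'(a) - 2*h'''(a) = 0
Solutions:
 h(a) = C1 + Integral(C2*airyai(2^(2/3)*a/2) + C3*airybi(2^(2/3)*a/2), a)


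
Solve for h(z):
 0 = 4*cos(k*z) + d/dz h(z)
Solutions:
 h(z) = C1 - 4*sin(k*z)/k


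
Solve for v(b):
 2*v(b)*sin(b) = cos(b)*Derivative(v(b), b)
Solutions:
 v(b) = C1/cos(b)^2


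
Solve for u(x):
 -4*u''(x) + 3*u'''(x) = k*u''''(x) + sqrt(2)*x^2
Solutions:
 u(x) = C1 + C2*x + C3*exp(x*(3 - sqrt(9 - 16*k))/(2*k)) + C4*exp(x*(sqrt(9 - 16*k) + 3)/(2*k)) - sqrt(2)*x^4/48 - sqrt(2)*x^3/16 + sqrt(2)*x^2*(4*k - 9)/64


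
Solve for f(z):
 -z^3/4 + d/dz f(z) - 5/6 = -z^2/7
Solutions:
 f(z) = C1 + z^4/16 - z^3/21 + 5*z/6


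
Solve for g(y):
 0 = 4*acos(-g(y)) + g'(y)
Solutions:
 Integral(1/acos(-_y), (_y, g(y))) = C1 - 4*y
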